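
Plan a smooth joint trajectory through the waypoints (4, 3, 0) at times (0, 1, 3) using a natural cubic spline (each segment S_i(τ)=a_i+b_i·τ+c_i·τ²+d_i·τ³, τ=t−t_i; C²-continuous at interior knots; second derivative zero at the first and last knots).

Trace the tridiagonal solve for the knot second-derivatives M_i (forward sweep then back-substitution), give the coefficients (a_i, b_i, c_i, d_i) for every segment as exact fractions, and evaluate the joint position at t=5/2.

  seg 0: a=4 b=-11/12 c=0 d=-1/12
  seg 1: a=3 b=-7/6 c=-1/4 d=1/24
S(5/2) = 53/64

Δ: Δ0=-1, Δ1=-3/2
row 1: diag=6, rhs=-3; c'=1/3, d'=-1/2
back: M1=-1/2
M: M0=0, M1=-1/2, M2=0
seg 0: a=4, c=M0/2=0, d=(M1−M0)/(6·1)=-1/12, b=Δ0−h0·(2M0+M1)/6=-11/12
seg 1: a=3, c=M1/2=-1/4, d=(M2−M1)/(6·2)=1/24, b=Δ1−h1·(2M1+M2)/6=-7/6
t_q=5/2 → seg 1, τ=3/2; S=3+-7/6·τ+-1/4·τ²+1/24·τ³=53/64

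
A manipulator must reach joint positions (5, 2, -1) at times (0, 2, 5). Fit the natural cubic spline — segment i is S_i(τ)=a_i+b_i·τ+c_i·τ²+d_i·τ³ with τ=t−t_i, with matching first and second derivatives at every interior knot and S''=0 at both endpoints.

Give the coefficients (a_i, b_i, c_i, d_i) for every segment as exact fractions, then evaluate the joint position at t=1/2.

Δ: Δ0=-3/2, Δ1=-1
row 1: diag=10, rhs=3; c'=3/10, d'=3/10
back: M1=3/10
M: M0=0, M1=3/10, M2=0
seg 0: a=5, c=M0/2=0, d=(M1−M0)/(6·2)=1/40, b=Δ0−h0·(2M0+M1)/6=-8/5
seg 1: a=2, c=M1/2=3/20, d=(M2−M1)/(6·3)=-1/60, b=Δ1−h1·(2M1+M2)/6=-13/10
t_q=1/2 → seg 0, τ=1/2; S=5+-8/5·τ+0·τ²+1/40·τ³=269/64

  seg 0: a=5 b=-8/5 c=0 d=1/40
  seg 1: a=2 b=-13/10 c=3/20 d=-1/60
S(1/2) = 269/64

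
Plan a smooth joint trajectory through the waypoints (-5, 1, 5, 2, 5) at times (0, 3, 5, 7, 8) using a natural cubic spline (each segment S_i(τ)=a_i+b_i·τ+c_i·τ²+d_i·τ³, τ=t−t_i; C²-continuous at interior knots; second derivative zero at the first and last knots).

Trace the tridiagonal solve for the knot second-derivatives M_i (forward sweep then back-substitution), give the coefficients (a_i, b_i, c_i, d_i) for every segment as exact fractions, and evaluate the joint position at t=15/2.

  seg 0: a=-5 b=163/104 c=0 d=5/104
  seg 1: a=1 b=149/52 c=45/104 d=-45/104
  seg 2: a=5 b=-31/52 c=-225/104 d=89/104
  seg 3: a=2 b=53/52 c=309/104 d=-103/104
S(15/2) = 2603/832

Δ: Δ0=2, Δ1=2, Δ2=-3/2, Δ3=3
row 1: diag=10, rhs=0; c'=1/5, d'=0
row 2: denom=8−2·1/5=38/5; d'=(-21−2·0)/(38/5)=-105/38
row 3: denom=6−2·5/19=104/19; d'=(27−2·-105/38)/(104/19)=309/52
back: M3=309/52
back: M2=-105/38−5/19·309/52=-225/52
back: M1=0−1/5·-225/52=45/52
M: M0=0, M1=45/52, M2=-225/52, M3=309/52, M4=0
seg 0: a=-5, c=M0/2=0, d=(M1−M0)/(6·3)=5/104, b=Δ0−h0·(2M0+M1)/6=163/104
seg 1: a=1, c=M1/2=45/104, d=(M2−M1)/(6·2)=-45/104, b=Δ1−h1·(2M1+M2)/6=149/52
seg 2: a=5, c=M2/2=-225/104, d=(M3−M2)/(6·2)=89/104, b=Δ2−h2·(2M2+M3)/6=-31/52
seg 3: a=2, c=M3/2=309/104, d=(M4−M3)/(6·1)=-103/104, b=Δ3−h3·(2M3+M4)/6=53/52
t_q=15/2 → seg 3, τ=1/2; S=2+53/52·τ+309/104·τ²+-103/104·τ³=2603/832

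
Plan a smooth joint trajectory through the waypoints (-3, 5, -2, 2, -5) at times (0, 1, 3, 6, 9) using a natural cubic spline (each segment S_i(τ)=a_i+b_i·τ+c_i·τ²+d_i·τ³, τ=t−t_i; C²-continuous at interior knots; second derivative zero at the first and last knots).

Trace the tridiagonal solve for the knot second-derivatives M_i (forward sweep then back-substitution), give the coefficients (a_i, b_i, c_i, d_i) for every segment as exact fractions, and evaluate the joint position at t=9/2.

  seg 0: a=-3 b=4239/412 c=0 d=-943/412
  seg 1: a=5 b=705/206 c=-2829/412 d=1403/824
  seg 2: a=-2 b=-372/103 c=345/103 d=-1577/2781
  seg 3: a=2 b=121/103 c=-542/309 d=542/2781
S(9/2) = -1479/824

Δ: Δ0=8, Δ1=-7/2, Δ2=4/3, Δ3=-7/3
row 1: diag=6, rhs=-69; c'=1/3, d'=-23/2
row 2: denom=10−2·1/3=28/3; d'=(29−2·-23/2)/(28/3)=39/7
row 3: denom=12−3·9/28=309/28; d'=(-22−3·39/7)/(309/28)=-1084/309
back: M3=-1084/309
back: M2=39/7−9/28·-1084/309=690/103
back: M1=-23/2−1/3·690/103=-2829/206
M: M0=0, M1=-2829/206, M2=690/103, M3=-1084/309, M4=0
seg 0: a=-3, c=M0/2=0, d=(M1−M0)/(6·1)=-943/412, b=Δ0−h0·(2M0+M1)/6=4239/412
seg 1: a=5, c=M1/2=-2829/412, d=(M2−M1)/(6·2)=1403/824, b=Δ1−h1·(2M1+M2)/6=705/206
seg 2: a=-2, c=M2/2=345/103, d=(M3−M2)/(6·3)=-1577/2781, b=Δ2−h2·(2M2+M3)/6=-372/103
seg 3: a=2, c=M3/2=-542/309, d=(M4−M3)/(6·3)=542/2781, b=Δ3−h3·(2M3+M4)/6=121/103
t_q=9/2 → seg 2, τ=3/2; S=-2+-372/103·τ+345/103·τ²+-1577/2781·τ³=-1479/824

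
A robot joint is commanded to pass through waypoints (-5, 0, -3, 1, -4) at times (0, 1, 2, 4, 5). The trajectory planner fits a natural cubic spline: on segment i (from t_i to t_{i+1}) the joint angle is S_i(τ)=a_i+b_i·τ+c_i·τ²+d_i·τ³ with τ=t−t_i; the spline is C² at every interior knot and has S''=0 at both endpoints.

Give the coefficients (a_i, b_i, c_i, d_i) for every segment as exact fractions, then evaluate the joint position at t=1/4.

  seg 0: a=-5 b=455/61 c=0 d=-150/61
  seg 1: a=0 b=5/61 c=-450/61 d=262/61
  seg 2: a=-3 b=-109/61 c=336/61 d=-441/244
  seg 3: a=1 b=-88/61 c=-651/122 d=217/122
S(1/4) = -6195/1952

Δ: Δ0=5, Δ1=-3, Δ2=2, Δ3=-5
row 1: diag=4, rhs=-48; c'=1/4, d'=-12
row 2: denom=6−1·1/4=23/4; d'=(30−1·-12)/(23/4)=168/23
row 3: denom=6−2·8/23=122/23; d'=(-42−2·168/23)/(122/23)=-651/61
back: M3=-651/61
back: M2=168/23−8/23·-651/61=672/61
back: M1=-12−1/4·672/61=-900/61
M: M0=0, M1=-900/61, M2=672/61, M3=-651/61, M4=0
seg 0: a=-5, c=M0/2=0, d=(M1−M0)/(6·1)=-150/61, b=Δ0−h0·(2M0+M1)/6=455/61
seg 1: a=0, c=M1/2=-450/61, d=(M2−M1)/(6·1)=262/61, b=Δ1−h1·(2M1+M2)/6=5/61
seg 2: a=-3, c=M2/2=336/61, d=(M3−M2)/(6·2)=-441/244, b=Δ2−h2·(2M2+M3)/6=-109/61
seg 3: a=1, c=M3/2=-651/122, d=(M4−M3)/(6·1)=217/122, b=Δ3−h3·(2M3+M4)/6=-88/61
t_q=1/4 → seg 0, τ=1/4; S=-5+455/61·τ+0·τ²+-150/61·τ³=-6195/1952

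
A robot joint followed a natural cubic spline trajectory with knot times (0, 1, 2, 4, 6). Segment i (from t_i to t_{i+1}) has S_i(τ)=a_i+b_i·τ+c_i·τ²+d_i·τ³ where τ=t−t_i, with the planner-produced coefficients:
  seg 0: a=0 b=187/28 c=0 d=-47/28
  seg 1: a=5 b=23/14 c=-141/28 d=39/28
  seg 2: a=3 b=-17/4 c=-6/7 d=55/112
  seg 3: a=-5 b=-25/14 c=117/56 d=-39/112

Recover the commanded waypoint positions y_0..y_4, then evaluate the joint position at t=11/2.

y_0 = S_0(0) = a_0 = 0
y_1 = S_1(0) = a_1 = 5
y_2 = S_2(0) = a_2 = 3
y_3 = S_3(0) = a_3 = -5
y_4 = S_3(2) = -3
t_q=11/2 is in segment 3 (τ=3/2); S_3(τ)=-3721/896

y_0=0 y_1=5 y_2=3 y_3=-5 y_4=-3
S(11/2) = -3721/896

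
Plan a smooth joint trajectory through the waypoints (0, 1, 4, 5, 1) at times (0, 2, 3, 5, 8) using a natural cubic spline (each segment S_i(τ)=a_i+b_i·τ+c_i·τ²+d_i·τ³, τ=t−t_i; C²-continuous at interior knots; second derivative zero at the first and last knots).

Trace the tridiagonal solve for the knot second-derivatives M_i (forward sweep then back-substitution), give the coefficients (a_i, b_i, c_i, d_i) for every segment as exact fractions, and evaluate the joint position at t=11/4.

Δ: Δ0=1/2, Δ1=3, Δ2=1/2, Δ3=-4/3
row 1: diag=6, rhs=15; c'=1/6, d'=5/2
row 2: denom=6−1·1/6=35/6; d'=(-15−1·5/2)/(35/6)=-3
row 3: denom=10−2·12/35=326/35; d'=(-11−2·-3)/(326/35)=-175/326
back: M3=-175/326
back: M2=-3−12/35·-175/326=-459/163
back: M1=5/2−1/6·-459/163=484/163
M: M0=0, M1=484/163, M2=-459/163, M3=-175/326, M4=0
seg 0: a=0, c=M0/2=0, d=(M1−M0)/(6·2)=121/489, b=Δ0−h0·(2M0+M1)/6=-479/978
seg 1: a=1, c=M1/2=242/163, d=(M2−M1)/(6·1)=-943/978, b=Δ1−h1·(2M1+M2)/6=2425/978
seg 2: a=4, c=M2/2=-459/326, d=(M3−M2)/(6·2)=743/3912, b=Δ2−h2·(2M2+M3)/6=1250/489
seg 3: a=5, c=M3/2=-175/652, d=(M4−M3)/(6·3)=175/5868, b=Δ3−h3·(2M3+M4)/6=-779/978
t_q=11/4 → seg 1, τ=3/4; S=1+2425/978·τ+242/163·τ²+-943/978·τ³=68601/20864

  seg 0: a=0 b=-479/978 c=0 d=121/489
  seg 1: a=1 b=2425/978 c=242/163 d=-943/978
  seg 2: a=4 b=1250/489 c=-459/326 d=743/3912
  seg 3: a=5 b=-779/978 c=-175/652 d=175/5868
S(11/4) = 68601/20864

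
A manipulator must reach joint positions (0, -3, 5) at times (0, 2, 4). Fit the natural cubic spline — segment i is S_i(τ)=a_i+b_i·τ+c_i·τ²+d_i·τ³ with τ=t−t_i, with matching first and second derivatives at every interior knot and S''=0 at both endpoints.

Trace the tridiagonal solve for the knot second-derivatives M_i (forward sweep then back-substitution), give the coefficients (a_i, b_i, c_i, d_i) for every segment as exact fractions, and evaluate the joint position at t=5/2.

Δ: Δ0=-3/2, Δ1=4
row 1: diag=8, rhs=33; c'=1/4, d'=33/8
back: M1=33/8
M: M0=0, M1=33/8, M2=0
seg 0: a=0, c=M0/2=0, d=(M1−M0)/(6·2)=11/32, b=Δ0−h0·(2M0+M1)/6=-23/8
seg 1: a=-3, c=M1/2=33/16, d=(M2−M1)/(6·2)=-11/32, b=Δ1−h1·(2M1+M2)/6=5/4
t_q=5/2 → seg 1, τ=1/2; S=-3+5/4·τ+33/16·τ²+-11/32·τ³=-487/256

  seg 0: a=0 b=-23/8 c=0 d=11/32
  seg 1: a=-3 b=5/4 c=33/16 d=-11/32
S(5/2) = -487/256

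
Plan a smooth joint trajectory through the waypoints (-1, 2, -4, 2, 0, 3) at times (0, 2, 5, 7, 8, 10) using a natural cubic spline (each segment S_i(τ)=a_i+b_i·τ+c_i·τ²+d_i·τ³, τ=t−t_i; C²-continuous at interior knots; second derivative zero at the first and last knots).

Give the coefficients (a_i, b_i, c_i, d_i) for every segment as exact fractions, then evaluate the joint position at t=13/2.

Δ: Δ0=3/2, Δ1=-2, Δ2=3, Δ3=-2, Δ4=3/2
row 1: diag=10, rhs=-21; c'=3/10, d'=-21/10
row 2: denom=10−3·3/10=91/10; d'=(30−3·-21/10)/(91/10)=363/91
row 3: denom=6−2·20/91=506/91; d'=(-30−2·363/91)/(506/91)=-1728/253
row 4: denom=6−1·91/506=2945/506; d'=(21−1·-1728/253)/(2945/506)=14082/2945
back: M4=14082/2945
back: M3=-1728/253−91/506·14082/2945=-22647/2945
back: M2=363/91−20/91·-22647/2945=3345/589
back: M1=-21/10−3/10·3345/589=-11202/2945
M: M0=0, M1=-11202/2945, M2=3345/589, M3=-22647/2945, M4=14082/2945, M5=0
seg 0: a=-1, c=M0/2=0, d=(M1−M0)/(6·2)=-1867/5890, b=Δ0−h0·(2M0+M1)/6=16303/5890
seg 1: a=2, c=M1/2=-5601/2945, d=(M2−M1)/(6·3)=3103/5890, b=Δ1−h1·(2M1+M2)/6=-6101/5890
seg 2: a=-4, c=M2/2=3345/1178, d=(M3−M2)/(6·2)=-3281/2945, b=Δ2−h2·(2M2+M3)/6=5234/2945
seg 3: a=2, c=M3/2=-22647/5890, d=(M4−M3)/(6·1)=12243/5890, b=Δ3−h3·(2M3+M4)/6=-688/2945
seg 4: a=0, c=M4/2=7041/2945, d=(M5−M4)/(6·2)=-2347/5890, b=Δ4−h4·(2M4+M5)/6=-9941/5890
t_q=13/2 → seg 2, τ=3/2; S=-4+5234/2945·τ+3345/1178·τ²+-3281/2945·τ³=15253/11780

  seg 0: a=-1 b=16303/5890 c=0 d=-1867/5890
  seg 1: a=2 b=-6101/5890 c=-5601/2945 d=3103/5890
  seg 2: a=-4 b=5234/2945 c=3345/1178 d=-3281/2945
  seg 3: a=2 b=-688/2945 c=-22647/5890 d=12243/5890
  seg 4: a=0 b=-9941/5890 c=7041/2945 d=-2347/5890
S(13/2) = 15253/11780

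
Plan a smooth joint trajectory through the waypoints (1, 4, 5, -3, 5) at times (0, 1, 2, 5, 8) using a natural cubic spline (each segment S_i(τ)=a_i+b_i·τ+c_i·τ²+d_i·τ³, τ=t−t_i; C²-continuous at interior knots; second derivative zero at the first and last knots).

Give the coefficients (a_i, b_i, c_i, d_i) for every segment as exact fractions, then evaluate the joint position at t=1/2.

Δ: Δ0=3, Δ1=1, Δ2=-8/3, Δ3=8/3
row 1: diag=4, rhs=-12; c'=1/4, d'=-3
row 2: denom=8−1·1/4=31/4; d'=(-22−1·-3)/(31/4)=-76/31
row 3: denom=12−3·12/31=336/31; d'=(32−3·-76/31)/(336/31)=305/84
back: M3=305/84
back: M2=-76/31−12/31·305/84=-27/7
back: M1=-3−1/4·-27/7=-57/28
M: M0=0, M1=-57/28, M2=-27/7, M3=305/84, M4=0
seg 0: a=1, c=M0/2=0, d=(M1−M0)/(6·1)=-19/56, b=Δ0−h0·(2M0+M1)/6=187/56
seg 1: a=4, c=M1/2=-57/56, d=(M2−M1)/(6·1)=-17/56, b=Δ1−h1·(2M1+M2)/6=65/28
seg 2: a=5, c=M2/2=-27/14, d=(M3−M2)/(6·3)=629/1512, b=Δ2−h2·(2M2+M3)/6=-5/8
seg 3: a=-3, c=M3/2=305/168, d=(M4−M3)/(6·3)=-305/1512, b=Δ3−h3·(2M3+M4)/6=-27/28
t_q=1/2 → seg 0, τ=1/2; S=1+187/56·τ+0·τ²+-19/56·τ³=1177/448

  seg 0: a=1 b=187/56 c=0 d=-19/56
  seg 1: a=4 b=65/28 c=-57/56 d=-17/56
  seg 2: a=5 b=-5/8 c=-27/14 d=629/1512
  seg 3: a=-3 b=-27/28 c=305/168 d=-305/1512
S(1/2) = 1177/448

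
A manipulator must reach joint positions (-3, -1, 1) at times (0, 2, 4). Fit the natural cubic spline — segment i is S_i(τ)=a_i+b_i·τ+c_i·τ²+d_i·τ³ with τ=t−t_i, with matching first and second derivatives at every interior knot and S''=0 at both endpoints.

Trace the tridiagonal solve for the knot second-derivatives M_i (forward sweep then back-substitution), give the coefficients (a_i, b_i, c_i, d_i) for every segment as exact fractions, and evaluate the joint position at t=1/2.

  seg 0: a=-3 b=1 c=0 d=0
  seg 1: a=-1 b=1 c=0 d=0
S(1/2) = -5/2

Δ: Δ0=1, Δ1=1
row 1: diag=8, rhs=0; c'=1/4, d'=0
back: M1=0
M: M0=0, M1=0, M2=0
seg 0: a=-3, c=M0/2=0, d=(M1−M0)/(6·2)=0, b=Δ0−h0·(2M0+M1)/6=1
seg 1: a=-1, c=M1/2=0, d=(M2−M1)/(6·2)=0, b=Δ1−h1·(2M1+M2)/6=1
t_q=1/2 → seg 0, τ=1/2; S=-3+1·τ+0·τ²+0·τ³=-5/2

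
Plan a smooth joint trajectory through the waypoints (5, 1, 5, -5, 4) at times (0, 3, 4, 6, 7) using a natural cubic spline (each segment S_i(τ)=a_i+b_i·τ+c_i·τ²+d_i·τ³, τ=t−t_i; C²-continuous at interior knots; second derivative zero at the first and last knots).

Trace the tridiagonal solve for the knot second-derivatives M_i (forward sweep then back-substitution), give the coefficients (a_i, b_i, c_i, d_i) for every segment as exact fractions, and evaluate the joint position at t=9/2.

Δ: Δ0=-4/3, Δ1=4, Δ2=-5, Δ3=9
row 1: diag=8, rhs=32; c'=1/8, d'=4
row 2: denom=6−1·1/8=47/8; d'=(-54−1·4)/(47/8)=-464/47
row 3: denom=6−2·16/47=250/47; d'=(84−2·-464/47)/(250/47)=2438/125
back: M3=2438/125
back: M2=-464/47−16/47·2438/125=-2064/125
back: M1=4−1/8·-2064/125=758/125
M: M0=0, M1=758/125, M2=-2064/125, M3=2438/125, M4=0
seg 0: a=5, c=M0/2=0, d=(M1−M0)/(6·3)=379/1125, b=Δ0−h0·(2M0+M1)/6=-1637/375
seg 1: a=1, c=M1/2=379/125, d=(M2−M1)/(6·1)=-1411/375, b=Δ1−h1·(2M1+M2)/6=1774/375
seg 2: a=5, c=M2/2=-1032/125, d=(M3−M2)/(6·2)=2251/750, b=Δ2−h2·(2M2+M3)/6=-37/75
seg 3: a=-5, c=M3/2=1219/125, d=(M4−M3)/(6·1)=-1219/375, b=Δ3−h3·(2M3+M4)/6=937/375
t_q=9/2 → seg 2, τ=1/2; S=5+-37/75·τ+-1032/125·τ²+2251/750·τ³=6129/2000

  seg 0: a=5 b=-1637/375 c=0 d=379/1125
  seg 1: a=1 b=1774/375 c=379/125 d=-1411/375
  seg 2: a=5 b=-37/75 c=-1032/125 d=2251/750
  seg 3: a=-5 b=937/375 c=1219/125 d=-1219/375
S(9/2) = 6129/2000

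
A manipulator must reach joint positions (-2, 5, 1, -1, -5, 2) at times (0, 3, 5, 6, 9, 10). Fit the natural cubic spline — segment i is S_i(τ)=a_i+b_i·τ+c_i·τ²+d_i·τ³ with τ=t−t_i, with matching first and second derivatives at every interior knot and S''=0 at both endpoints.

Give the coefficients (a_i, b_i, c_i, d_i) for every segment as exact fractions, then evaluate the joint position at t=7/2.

Δ: Δ0=7/3, Δ1=-2, Δ2=-2, Δ3=-4/3, Δ4=7
row 1: diag=10, rhs=-26; c'=1/5, d'=-13/5
row 2: denom=6−2·1/5=28/5; d'=(0−2·-13/5)/(28/5)=13/14
row 3: denom=8−1·5/28=219/28; d'=(4−1·13/14)/(219/28)=86/219
row 4: denom=8−3·28/73=500/73; d'=(50−3·86/219)/(500/73)=891/125
back: M4=891/125
back: M3=86/219−28/73·891/125=-878/375
back: M2=13/14−5/28·-878/375=101/75
back: M1=-13/5−1/5·101/75=-1076/375
M: M0=0, M1=-1076/375, M2=101/75, M3=-878/375, M4=891/125, M5=0
seg 0: a=-2, c=M0/2=0, d=(M1−M0)/(6·3)=-538/3375, b=Δ0−h0·(2M0+M1)/6=471/125
seg 1: a=5, c=M1/2=-538/375, d=(M2−M1)/(6·2)=527/1500, b=Δ1−h1·(2M1+M2)/6=-67/125
seg 2: a=1, c=M2/2=101/150, d=(M3−M2)/(6·1)=-461/750, b=Δ2−h2·(2M2+M3)/6=-772/375
seg 3: a=-1, c=M3/2=-439/375, d=(M4−M3)/(6·3)=3551/6750, b=Δ3−h3·(2M3+M4)/6=-639/250
seg 4: a=-5, c=M4/2=891/250, d=(M5−M4)/(6·1)=-297/250, b=Δ4−h4·(2M4+M5)/6=578/125
t_q=7/2 → seg 1, τ=1/2; S=5+-67/125·τ+-538/375·τ²+527/1500·τ³=17669/4000

  seg 0: a=-2 b=471/125 c=0 d=-538/3375
  seg 1: a=5 b=-67/125 c=-538/375 d=527/1500
  seg 2: a=1 b=-772/375 c=101/150 d=-461/750
  seg 3: a=-1 b=-639/250 c=-439/375 d=3551/6750
  seg 4: a=-5 b=578/125 c=891/250 d=-297/250
S(7/2) = 17669/4000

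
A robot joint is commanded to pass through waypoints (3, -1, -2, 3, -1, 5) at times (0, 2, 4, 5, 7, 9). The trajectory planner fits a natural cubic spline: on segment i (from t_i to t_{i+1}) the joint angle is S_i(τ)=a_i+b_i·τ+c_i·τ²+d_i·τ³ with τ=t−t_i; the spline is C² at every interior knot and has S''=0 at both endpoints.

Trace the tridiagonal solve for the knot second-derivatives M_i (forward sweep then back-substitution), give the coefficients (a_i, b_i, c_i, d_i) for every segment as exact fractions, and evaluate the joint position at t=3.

  seg 0: a=3 b=-205/117 c=0 d=-29/468
  seg 1: a=-1 b=-292/117 c=-29/78 d=641/936
  seg 2: a=-2 b=991/234 c=583/156 d=-107/36
  seg 3: a=3 b=1307/468 c=-202/39 d=2605/1872
  seg 4: a=-1 b=-287/234 c=989/312 d=-989/1872
S(3) = -331/104

Δ: Δ0=-2, Δ1=-1/2, Δ2=5, Δ3=-2, Δ4=3
row 1: diag=8, rhs=9; c'=1/4, d'=9/8
row 2: denom=6−2·1/4=11/2; d'=(33−2·9/8)/(11/2)=123/22
row 3: denom=6−1·2/11=64/11; d'=(-42−1·123/22)/(64/11)=-1047/128
row 4: denom=8−2·11/32=117/16; d'=(30−2·-1047/128)/(117/16)=989/156
back: M4=989/156
back: M3=-1047/128−11/32·989/156=-404/39
back: M2=123/22−2/11·-404/39=583/78
back: M1=9/8−1/4·583/78=-29/39
M: M0=0, M1=-29/39, M2=583/78, M3=-404/39, M4=989/156, M5=0
seg 0: a=3, c=M0/2=0, d=(M1−M0)/(6·2)=-29/468, b=Δ0−h0·(2M0+M1)/6=-205/117
seg 1: a=-1, c=M1/2=-29/78, d=(M2−M1)/(6·2)=641/936, b=Δ1−h1·(2M1+M2)/6=-292/117
seg 2: a=-2, c=M2/2=583/156, d=(M3−M2)/(6·1)=-107/36, b=Δ2−h2·(2M2+M3)/6=991/234
seg 3: a=3, c=M3/2=-202/39, d=(M4−M3)/(6·2)=2605/1872, b=Δ3−h3·(2M3+M4)/6=1307/468
seg 4: a=-1, c=M4/2=989/312, d=(M5−M4)/(6·2)=-989/1872, b=Δ4−h4·(2M4+M5)/6=-287/234
t_q=3 → seg 1, τ=1; S=-1+-292/117·τ+-29/78·τ²+641/936·τ³=-331/104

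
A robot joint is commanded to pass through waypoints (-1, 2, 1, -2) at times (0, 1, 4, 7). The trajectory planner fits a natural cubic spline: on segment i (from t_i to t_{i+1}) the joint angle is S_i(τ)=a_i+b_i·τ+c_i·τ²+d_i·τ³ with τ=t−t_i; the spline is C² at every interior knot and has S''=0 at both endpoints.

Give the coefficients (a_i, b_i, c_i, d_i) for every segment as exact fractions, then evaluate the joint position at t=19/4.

  seg 0: a=-1 b=299/87 c=0 d=-38/87
  seg 1: a=2 b=185/87 c=-38/29 d=128/783
  seg 2: a=1 b=-115/87 c=14/87 d=-14/783
S(19/4) = 85/928

Δ: Δ0=3, Δ1=-1/3, Δ2=-1
row 1: diag=8, rhs=-20; c'=3/8, d'=-5/2
row 2: denom=12−3·3/8=87/8; d'=(-4−3·-5/2)/(87/8)=28/87
back: M2=28/87
back: M1=-5/2−3/8·28/87=-76/29
M: M0=0, M1=-76/29, M2=28/87, M3=0
seg 0: a=-1, c=M0/2=0, d=(M1−M0)/(6·1)=-38/87, b=Δ0−h0·(2M0+M1)/6=299/87
seg 1: a=2, c=M1/2=-38/29, d=(M2−M1)/(6·3)=128/783, b=Δ1−h1·(2M1+M2)/6=185/87
seg 2: a=1, c=M2/2=14/87, d=(M3−M2)/(6·3)=-14/783, b=Δ2−h2·(2M2+M3)/6=-115/87
t_q=19/4 → seg 2, τ=3/4; S=1+-115/87·τ+14/87·τ²+-14/783·τ³=85/928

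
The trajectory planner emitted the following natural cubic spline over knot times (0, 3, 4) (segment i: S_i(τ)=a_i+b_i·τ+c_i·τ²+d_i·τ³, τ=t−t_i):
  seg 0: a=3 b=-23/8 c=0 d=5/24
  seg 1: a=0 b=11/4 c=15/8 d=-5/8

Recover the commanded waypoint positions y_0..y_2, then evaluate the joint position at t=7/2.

y_0 = S_0(0) = a_0 = 3
y_1 = S_1(0) = a_1 = 0
y_2 = S_1(1) = 4
t_q=7/2 is in segment 1 (τ=1/2); S_1(τ)=113/64

y_0=3 y_1=0 y_2=4
S(7/2) = 113/64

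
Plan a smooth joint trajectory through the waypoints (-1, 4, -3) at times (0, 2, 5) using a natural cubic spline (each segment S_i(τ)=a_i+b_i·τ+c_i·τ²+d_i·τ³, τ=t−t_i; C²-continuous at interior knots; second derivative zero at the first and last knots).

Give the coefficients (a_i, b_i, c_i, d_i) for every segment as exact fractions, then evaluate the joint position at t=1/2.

  seg 0: a=-1 b=52/15 c=0 d=-29/120
  seg 1: a=4 b=17/30 c=-29/20 d=29/180
S(1/2) = 45/64

Δ: Δ0=5/2, Δ1=-7/3
row 1: diag=10, rhs=-29; c'=3/10, d'=-29/10
back: M1=-29/10
M: M0=0, M1=-29/10, M2=0
seg 0: a=-1, c=M0/2=0, d=(M1−M0)/(6·2)=-29/120, b=Δ0−h0·(2M0+M1)/6=52/15
seg 1: a=4, c=M1/2=-29/20, d=(M2−M1)/(6·3)=29/180, b=Δ1−h1·(2M1+M2)/6=17/30
t_q=1/2 → seg 0, τ=1/2; S=-1+52/15·τ+0·τ²+-29/120·τ³=45/64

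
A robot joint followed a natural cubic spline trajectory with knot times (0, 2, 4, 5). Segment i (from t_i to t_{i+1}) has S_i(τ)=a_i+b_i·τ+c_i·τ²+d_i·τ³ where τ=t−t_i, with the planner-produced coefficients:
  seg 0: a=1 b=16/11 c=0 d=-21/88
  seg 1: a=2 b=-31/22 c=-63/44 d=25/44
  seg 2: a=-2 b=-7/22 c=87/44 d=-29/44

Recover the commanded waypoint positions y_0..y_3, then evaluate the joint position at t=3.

y_0 = S_0(0) = a_0 = 1
y_1 = S_1(0) = a_1 = 2
y_2 = S_2(0) = a_2 = -2
y_3 = S_2(1) = -1
t_q=3 is in segment 1 (τ=1); S_1(τ)=-3/11

y_0=1 y_1=2 y_2=-2 y_3=-1
S(3) = -3/11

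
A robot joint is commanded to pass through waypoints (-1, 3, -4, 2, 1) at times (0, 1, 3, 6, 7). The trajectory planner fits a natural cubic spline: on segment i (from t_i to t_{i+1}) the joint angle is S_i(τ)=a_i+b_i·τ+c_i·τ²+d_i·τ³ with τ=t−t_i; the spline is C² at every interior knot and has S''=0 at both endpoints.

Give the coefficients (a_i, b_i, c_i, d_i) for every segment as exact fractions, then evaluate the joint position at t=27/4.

  seg 0: a=-1 b=4429/788 c=0 d=-1277/788
  seg 1: a=3 b=299/394 c=-3831/788 d=2153/1576
  seg 2: a=-4 b=-452/197 c=657/197 d=-125/197
  seg 3: a=2 b=115/197 c=-468/197 d=156/197
S(27/4) = 4525/3152

Δ: Δ0=4, Δ1=-7/2, Δ2=2, Δ3=-1
row 1: diag=6, rhs=-45; c'=1/3, d'=-15/2
row 2: denom=10−2·1/3=28/3; d'=(33−2·-15/2)/(28/3)=36/7
row 3: denom=8−3·9/28=197/28; d'=(-18−3·36/7)/(197/28)=-936/197
back: M3=-936/197
back: M2=36/7−9/28·-936/197=1314/197
back: M1=-15/2−1/3·1314/197=-3831/394
M: M0=0, M1=-3831/394, M2=1314/197, M3=-936/197, M4=0
seg 0: a=-1, c=M0/2=0, d=(M1−M0)/(6·1)=-1277/788, b=Δ0−h0·(2M0+M1)/6=4429/788
seg 1: a=3, c=M1/2=-3831/788, d=(M2−M1)/(6·2)=2153/1576, b=Δ1−h1·(2M1+M2)/6=299/394
seg 2: a=-4, c=M2/2=657/197, d=(M3−M2)/(6·3)=-125/197, b=Δ2−h2·(2M2+M3)/6=-452/197
seg 3: a=2, c=M3/2=-468/197, d=(M4−M3)/(6·1)=156/197, b=Δ3−h3·(2M3+M4)/6=115/197
t_q=27/4 → seg 3, τ=3/4; S=2+115/197·τ+-468/197·τ²+156/197·τ³=4525/3152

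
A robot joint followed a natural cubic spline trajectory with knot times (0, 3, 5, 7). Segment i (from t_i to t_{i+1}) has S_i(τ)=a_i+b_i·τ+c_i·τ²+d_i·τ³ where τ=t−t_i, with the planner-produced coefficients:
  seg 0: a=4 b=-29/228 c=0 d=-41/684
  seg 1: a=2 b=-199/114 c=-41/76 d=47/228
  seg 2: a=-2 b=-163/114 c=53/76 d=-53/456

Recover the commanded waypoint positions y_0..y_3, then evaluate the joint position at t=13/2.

y_0 = S_0(0) = a_0 = 4
y_1 = S_1(0) = a_1 = 2
y_2 = S_2(0) = a_2 = -2
y_3 = S_2(2) = -3
t_q=13/2 is in segment 2 (τ=3/2); S_2(τ)=-3609/1216

y_0=4 y_1=2 y_2=-2 y_3=-3
S(13/2) = -3609/1216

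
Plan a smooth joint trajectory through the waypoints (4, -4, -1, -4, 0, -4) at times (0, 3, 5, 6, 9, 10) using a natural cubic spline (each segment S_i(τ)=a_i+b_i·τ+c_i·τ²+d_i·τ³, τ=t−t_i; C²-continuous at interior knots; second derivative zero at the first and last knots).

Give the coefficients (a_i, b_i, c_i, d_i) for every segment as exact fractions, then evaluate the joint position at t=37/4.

Δ: Δ0=-8/3, Δ1=3/2, Δ2=-3, Δ3=4/3, Δ4=-4
row 1: diag=10, rhs=25; c'=1/5, d'=5/2
row 2: denom=6−2·1/5=28/5; d'=(-27−2·5/2)/(28/5)=-40/7
row 3: denom=8−1·5/28=219/28; d'=(26−1·-40/7)/(219/28)=296/73
row 4: denom=8−3·28/73=500/73; d'=(-32−3·296/73)/(500/73)=-806/125
back: M4=-806/125
back: M3=296/73−28/73·-806/125=816/125
back: M2=-40/7−5/28·816/125=-172/25
back: M1=5/2−1/5·-172/25=969/250
M: M0=0, M1=969/250, M2=-172/25, M3=816/125, M4=-806/125, M5=0
seg 0: a=4, c=M0/2=0, d=(M1−M0)/(6·3)=323/1500, b=Δ0−h0·(2M0+M1)/6=-6907/1500
seg 1: a=-4, c=M1/2=969/500, d=(M2−M1)/(6·2)=-2689/3000, b=Δ1−h1·(2M1+M2)/6=907/750
seg 2: a=-1, c=M2/2=-86/25, d=(M3−M2)/(6·1)=838/375, b=Δ2−h2·(2M2+M3)/6=-673/375
seg 3: a=-4, c=M3/2=408/125, d=(M4−M3)/(6·3)=-811/1125, b=Δ3−h3·(2M3+M4)/6=-739/375
seg 4: a=0, c=M4/2=-403/125, d=(M5−M4)/(6·1)=403/375, b=Δ4−h4·(2M4+M5)/6=-694/375
t_q=37/4 → seg 4, τ=1/4; S=0+-694/375·τ+-403/125·τ²+403/375·τ³=-5179/8000

  seg 0: a=4 b=-6907/1500 c=0 d=323/1500
  seg 1: a=-4 b=907/750 c=969/500 d=-2689/3000
  seg 2: a=-1 b=-673/375 c=-86/25 d=838/375
  seg 3: a=-4 b=-739/375 c=408/125 d=-811/1125
  seg 4: a=0 b=-694/375 c=-403/125 d=403/375
S(37/4) = -5179/8000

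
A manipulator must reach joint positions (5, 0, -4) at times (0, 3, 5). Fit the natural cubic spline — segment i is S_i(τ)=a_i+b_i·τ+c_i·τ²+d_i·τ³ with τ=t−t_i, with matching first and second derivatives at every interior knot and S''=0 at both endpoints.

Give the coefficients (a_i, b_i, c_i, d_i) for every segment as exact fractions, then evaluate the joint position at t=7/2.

Δ: Δ0=-5/3, Δ1=-2
row 1: diag=10, rhs=-2; c'=1/5, d'=-1/5
back: M1=-1/5
M: M0=0, M1=-1/5, M2=0
seg 0: a=5, c=M0/2=0, d=(M1−M0)/(6·3)=-1/90, b=Δ0−h0·(2M0+M1)/6=-47/30
seg 1: a=0, c=M1/2=-1/10, d=(M2−M1)/(6·2)=1/60, b=Δ1−h1·(2M1+M2)/6=-28/15
t_q=7/2 → seg 1, τ=1/2; S=0+-28/15·τ+-1/10·τ²+1/60·τ³=-153/160

  seg 0: a=5 b=-47/30 c=0 d=-1/90
  seg 1: a=0 b=-28/15 c=-1/10 d=1/60
S(7/2) = -153/160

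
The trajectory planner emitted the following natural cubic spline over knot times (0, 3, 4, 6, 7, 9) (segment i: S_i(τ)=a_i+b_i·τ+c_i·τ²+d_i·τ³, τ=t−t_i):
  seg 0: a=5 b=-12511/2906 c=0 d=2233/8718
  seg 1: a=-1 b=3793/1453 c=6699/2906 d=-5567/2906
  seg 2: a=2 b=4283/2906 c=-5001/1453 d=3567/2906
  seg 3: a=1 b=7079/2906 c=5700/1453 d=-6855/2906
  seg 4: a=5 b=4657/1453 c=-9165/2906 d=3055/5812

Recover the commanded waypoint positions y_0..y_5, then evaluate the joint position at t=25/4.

y_0 = S_0(0) = a_0 = 5
y_1 = S_1(0) = a_1 = -1
y_2 = S_2(0) = a_2 = 2
y_3 = S_3(0) = a_3 = 1
y_4 = S_4(0) = a_4 = 5
y_5 = S_4(2) = 3
t_q=25/4 is in segment 3 (τ=1/4); S_3(τ)=337993/185984

y_0=5 y_1=-1 y_2=2 y_3=1 y_4=5 y_5=3
S(25/4) = 337993/185984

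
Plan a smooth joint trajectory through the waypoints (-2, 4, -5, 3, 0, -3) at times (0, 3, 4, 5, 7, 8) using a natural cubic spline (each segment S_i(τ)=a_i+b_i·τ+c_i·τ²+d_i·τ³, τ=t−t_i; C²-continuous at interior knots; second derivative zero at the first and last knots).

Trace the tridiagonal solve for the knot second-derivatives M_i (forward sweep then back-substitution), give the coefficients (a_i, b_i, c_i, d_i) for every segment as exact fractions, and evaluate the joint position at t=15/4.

  seg 0: a=-2 b=1927/236 c=0 d=-485/708
  seg 1: a=4 b=-1219/118 c=-1455/236 d=1769/236
  seg 2: a=-5 b=-41/236 c=963/59 d=-1923/236
  seg 3: a=3 b=947/118 c=-1917/236 d=793/472
  seg 4: a=0 b=-254/59 c=231/118 d=-77/118
S(15/4) = -61225/15104

Δ: Δ0=2, Δ1=-9, Δ2=8, Δ3=-3/2, Δ4=-3
row 1: diag=8, rhs=-66; c'=1/8, d'=-33/4
row 2: denom=4−1·1/8=31/8; d'=(102−1·-33/4)/(31/8)=882/31
row 3: denom=6−1·8/31=178/31; d'=(-57−1·882/31)/(178/31)=-2649/178
row 4: denom=6−2·31/89=472/89; d'=(-9−2·-2649/178)/(472/89)=231/59
back: M4=231/59
back: M3=-2649/178−31/89·231/59=-1917/118
back: M2=882/31−8/31·-1917/118=1926/59
back: M1=-33/4−1/8·1926/59=-1455/118
M: M0=0, M1=-1455/118, M2=1926/59, M3=-1917/118, M4=231/59, M5=0
seg 0: a=-2, c=M0/2=0, d=(M1−M0)/(6·3)=-485/708, b=Δ0−h0·(2M0+M1)/6=1927/236
seg 1: a=4, c=M1/2=-1455/236, d=(M2−M1)/(6·1)=1769/236, b=Δ1−h1·(2M1+M2)/6=-1219/118
seg 2: a=-5, c=M2/2=963/59, d=(M3−M2)/(6·1)=-1923/236, b=Δ2−h2·(2M2+M3)/6=-41/236
seg 3: a=3, c=M3/2=-1917/236, d=(M4−M3)/(6·2)=793/472, b=Δ3−h3·(2M3+M4)/6=947/118
seg 4: a=0, c=M4/2=231/118, d=(M5−M4)/(6·1)=-77/118, b=Δ4−h4·(2M4+M5)/6=-254/59
t_q=15/4 → seg 1, τ=3/4; S=4+-1219/118·τ+-1455/236·τ²+1769/236·τ³=-61225/15104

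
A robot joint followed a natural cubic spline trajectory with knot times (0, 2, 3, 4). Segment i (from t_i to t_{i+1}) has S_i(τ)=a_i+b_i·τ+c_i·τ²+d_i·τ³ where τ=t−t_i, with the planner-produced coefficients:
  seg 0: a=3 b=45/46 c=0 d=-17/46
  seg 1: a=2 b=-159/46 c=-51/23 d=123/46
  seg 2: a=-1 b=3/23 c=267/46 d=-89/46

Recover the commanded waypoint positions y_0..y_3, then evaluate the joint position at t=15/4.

y_0=3 y_1=2 y_2=-1 y_3=3
S(15/4) = 4553/2944

y_0 = S_0(0) = a_0 = 3
y_1 = S_1(0) = a_1 = 2
y_2 = S_2(0) = a_2 = -1
y_3 = S_2(1) = 3
t_q=15/4 is in segment 2 (τ=3/4); S_2(τ)=4553/2944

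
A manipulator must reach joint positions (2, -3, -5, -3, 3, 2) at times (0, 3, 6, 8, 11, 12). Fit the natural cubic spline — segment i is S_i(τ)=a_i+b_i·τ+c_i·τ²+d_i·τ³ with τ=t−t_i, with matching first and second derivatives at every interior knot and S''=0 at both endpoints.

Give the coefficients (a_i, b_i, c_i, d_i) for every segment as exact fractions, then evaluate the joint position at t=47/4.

Δ: Δ0=-5/3, Δ1=-2/3, Δ2=1, Δ3=2, Δ4=-1
row 1: diag=12, rhs=6; c'=1/4, d'=1/2
row 2: denom=10−3·1/4=37/4; d'=(10−3·1/2)/(37/4)=34/37
row 3: denom=10−2·8/37=354/37; d'=(6−2·34/37)/(354/37)=77/177
row 4: denom=8−3·37/118=833/118; d'=(-18−3·77/177)/(833/118)=-134/49
back: M4=-134/49
back: M3=77/177−37/118·-134/49=190/147
back: M2=34/37−8/37·190/147=94/147
back: M1=1/2−1/4·94/147=50/147
M: M0=0, M1=50/147, M2=94/147, M3=190/147, M4=-134/49, M5=0
seg 0: a=2, c=M0/2=0, d=(M1−M0)/(6·3)=25/1323, b=Δ0−h0·(2M0+M1)/6=-90/49
seg 1: a=-3, c=M1/2=25/147, d=(M2−M1)/(6·3)=22/1323, b=Δ1−h1·(2M1+M2)/6=-65/49
seg 2: a=-5, c=M2/2=47/147, d=(M3−M2)/(6·2)=8/147, b=Δ2−h2·(2M2+M3)/6=1/7
seg 3: a=-3, c=M3/2=95/147, d=(M4−M3)/(6·3)=-296/1323, b=Δ3−h3·(2M3+M4)/6=305/147
seg 4: a=3, c=M4/2=-67/49, d=(M5−M4)/(6·1)=67/147, b=Δ4−h4·(2M4+M5)/6=-13/147
t_q=47/4 → seg 4, τ=3/4; S=3+-13/147·τ+-67/49·τ²+67/147·τ³=7391/3136

  seg 0: a=2 b=-90/49 c=0 d=25/1323
  seg 1: a=-3 b=-65/49 c=25/147 d=22/1323
  seg 2: a=-5 b=1/7 c=47/147 d=8/147
  seg 3: a=-3 b=305/147 c=95/147 d=-296/1323
  seg 4: a=3 b=-13/147 c=-67/49 d=67/147
S(47/4) = 7391/3136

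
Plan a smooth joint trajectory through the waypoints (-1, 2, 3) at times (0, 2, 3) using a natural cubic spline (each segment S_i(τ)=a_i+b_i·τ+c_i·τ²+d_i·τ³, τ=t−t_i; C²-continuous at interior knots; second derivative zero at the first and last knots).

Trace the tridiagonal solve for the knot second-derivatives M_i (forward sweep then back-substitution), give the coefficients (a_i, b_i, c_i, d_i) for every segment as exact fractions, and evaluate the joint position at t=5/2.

  seg 0: a=-1 b=5/3 c=0 d=-1/24
  seg 1: a=2 b=7/6 c=-1/4 d=1/12
S(5/2) = 81/32

Δ: Δ0=3/2, Δ1=1
row 1: diag=6, rhs=-3; c'=1/6, d'=-1/2
back: M1=-1/2
M: M0=0, M1=-1/2, M2=0
seg 0: a=-1, c=M0/2=0, d=(M1−M0)/(6·2)=-1/24, b=Δ0−h0·(2M0+M1)/6=5/3
seg 1: a=2, c=M1/2=-1/4, d=(M2−M1)/(6·1)=1/12, b=Δ1−h1·(2M1+M2)/6=7/6
t_q=5/2 → seg 1, τ=1/2; S=2+7/6·τ+-1/4·τ²+1/12·τ³=81/32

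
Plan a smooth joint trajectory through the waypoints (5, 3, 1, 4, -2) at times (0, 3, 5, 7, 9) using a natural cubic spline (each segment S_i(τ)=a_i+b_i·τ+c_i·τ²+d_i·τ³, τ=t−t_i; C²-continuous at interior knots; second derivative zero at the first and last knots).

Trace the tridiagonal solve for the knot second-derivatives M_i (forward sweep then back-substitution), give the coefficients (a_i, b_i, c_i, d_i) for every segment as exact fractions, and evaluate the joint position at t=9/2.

Δ: Δ0=-2/3, Δ1=-1, Δ2=3/2, Δ3=-3
row 1: diag=10, rhs=-2; c'=1/5, d'=-1/5
row 2: denom=8−2·1/5=38/5; d'=(15−2·-1/5)/(38/5)=77/38
row 3: denom=8−2·5/19=142/19; d'=(-27−2·77/38)/(142/19)=-295/71
back: M3=-295/71
back: M2=77/38−5/19·-295/71=443/142
back: M1=-1/5−1/5·443/142=-117/142
M: M0=0, M1=-117/142, M2=443/142, M3=-295/71, M4=0
seg 0: a=5, c=M0/2=0, d=(M1−M0)/(6·3)=-13/284, b=Δ0−h0·(2M0+M1)/6=-217/852
seg 1: a=3, c=M1/2=-117/284, d=(M2−M1)/(6·2)=70/213, b=Δ1−h1·(2M1+M2)/6=-635/426
seg 2: a=1, c=M2/2=443/284, d=(M3−M2)/(6·2)=-1033/1704, b=Δ2−h2·(2M2+M3)/6=343/426
seg 3: a=4, c=M3/2=-295/142, d=(M4−M3)/(6·2)=295/852, b=Δ3−h3·(2M3+M4)/6=-49/213
t_q=9/2 → seg 1, τ=3/2; S=3+-635/426·τ+-117/284·τ²+70/213·τ³=1075/1136

  seg 0: a=5 b=-217/852 c=0 d=-13/284
  seg 1: a=3 b=-635/426 c=-117/284 d=70/213
  seg 2: a=1 b=343/426 c=443/284 d=-1033/1704
  seg 3: a=4 b=-49/213 c=-295/142 d=295/852
S(9/2) = 1075/1136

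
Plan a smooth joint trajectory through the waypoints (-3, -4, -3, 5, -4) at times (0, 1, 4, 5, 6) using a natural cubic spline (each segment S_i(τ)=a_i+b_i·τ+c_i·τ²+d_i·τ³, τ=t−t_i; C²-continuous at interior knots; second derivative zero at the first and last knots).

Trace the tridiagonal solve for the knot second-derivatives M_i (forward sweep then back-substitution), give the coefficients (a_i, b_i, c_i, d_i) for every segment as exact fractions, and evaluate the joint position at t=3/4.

  seg 0: a=-3 b=-331/636 c=0 d=-305/636
  seg 1: a=-4 b=-623/318 c=-305/212 d=467/636
  seg 2: a=-3 b=5873/636 c=274/53 d=-4073/636
  seg 3: a=5 b=115/318 c=-2977/212 d=2977/636
S(3/4) = -48745/13568

Δ: Δ0=-1, Δ1=1/3, Δ2=8, Δ3=-9
row 1: diag=8, rhs=8; c'=3/8, d'=1
row 2: denom=8−3·3/8=55/8; d'=(46−3·1)/(55/8)=344/55
row 3: denom=4−1·8/55=212/55; d'=(-102−1·344/55)/(212/55)=-2977/106
back: M3=-2977/106
back: M2=344/55−8/55·-2977/106=548/53
back: M1=1−3/8·548/53=-305/106
M: M0=0, M1=-305/106, M2=548/53, M3=-2977/106, M4=0
seg 0: a=-3, c=M0/2=0, d=(M1−M0)/(6·1)=-305/636, b=Δ0−h0·(2M0+M1)/6=-331/636
seg 1: a=-4, c=M1/2=-305/212, d=(M2−M1)/(6·3)=467/636, b=Δ1−h1·(2M1+M2)/6=-623/318
seg 2: a=-3, c=M2/2=274/53, d=(M3−M2)/(6·1)=-4073/636, b=Δ2−h2·(2M2+M3)/6=5873/636
seg 3: a=5, c=M3/2=-2977/212, d=(M4−M3)/(6·1)=2977/636, b=Δ3−h3·(2M3+M4)/6=115/318
t_q=3/4 → seg 0, τ=3/4; S=-3+-331/636·τ+0·τ²+-305/636·τ³=-48745/13568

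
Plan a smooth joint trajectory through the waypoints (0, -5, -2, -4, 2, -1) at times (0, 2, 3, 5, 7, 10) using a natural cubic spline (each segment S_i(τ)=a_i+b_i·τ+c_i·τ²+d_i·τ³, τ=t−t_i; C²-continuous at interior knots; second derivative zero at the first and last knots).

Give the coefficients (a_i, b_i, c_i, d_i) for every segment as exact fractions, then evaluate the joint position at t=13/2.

Δ: Δ0=-5/2, Δ1=3, Δ2=-1, Δ3=3, Δ4=-1
row 1: diag=6, rhs=33; c'=1/6, d'=11/2
row 2: denom=6−1·1/6=35/6; d'=(-24−1·11/2)/(35/6)=-177/35
row 3: denom=8−2·12/35=256/35; d'=(24−2·-177/35)/(256/35)=597/128
row 4: denom=10−2·35/128=605/64; d'=(-24−2·597/128)/(605/64)=-2133/605
back: M4=-2133/605
back: M3=597/128−35/128·-2133/605=681/121
back: M2=-177/35−12/35·681/121=-4227/605
back: M1=11/2−1/6·-4227/605=4032/605
M: M0=0, M1=4032/605, M2=-4227/605, M3=681/121, M4=-2133/605, M5=0
seg 0: a=0, c=M0/2=0, d=(M1−M0)/(6·2)=336/605, b=Δ0−h0·(2M0+M1)/6=-5713/1210
seg 1: a=-5, c=M1/2=2016/605, d=(M2−M1)/(6·1)=-2753/1210, b=Δ1−h1·(2M1+M2)/6=2351/1210
seg 2: a=-2, c=M2/2=-4227/1210, d=(M3−M2)/(6·2)=636/605, b=Δ2−h2·(2M2+M3)/6=98/55
seg 3: a=-4, c=M3/2=681/242, d=(M4−M3)/(6·2)=-923/1210, b=Δ3−h3·(2M3+M4)/6=256/605
seg 4: a=2, c=M4/2=-2133/1210, d=(M5−M4)/(6·3)=237/1210, b=Δ4−h4·(2M4+M5)/6=1528/605
t_q=13/2 → seg 3, τ=3/2; S=-4+256/605·τ+681/242·τ²+-923/1210·τ³=3793/9680

  seg 0: a=0 b=-5713/1210 c=0 d=336/605
  seg 1: a=-5 b=2351/1210 c=2016/605 d=-2753/1210
  seg 2: a=-2 b=98/55 c=-4227/1210 d=636/605
  seg 3: a=-4 b=256/605 c=681/242 d=-923/1210
  seg 4: a=2 b=1528/605 c=-2133/1210 d=237/1210
S(13/2) = 3793/9680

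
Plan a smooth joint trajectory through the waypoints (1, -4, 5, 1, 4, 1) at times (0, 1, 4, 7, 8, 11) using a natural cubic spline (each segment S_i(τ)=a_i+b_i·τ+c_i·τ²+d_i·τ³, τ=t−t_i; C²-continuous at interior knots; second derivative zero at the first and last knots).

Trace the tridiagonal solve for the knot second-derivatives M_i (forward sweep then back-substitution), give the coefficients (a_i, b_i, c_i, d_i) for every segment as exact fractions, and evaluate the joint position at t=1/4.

  seg 0: a=1 b=-10388/1635 c=0 d=2213/1635
  seg 1: a=-4 b=-3749/1635 c=2213/545 d=-11263/14715
  seg 2: a=5 b=2296/1635 c=-4624/1635 d=348/545
  seg 3: a=1 b=548/327 c=4772/1635 d=-869/545
  seg 4: a=4 b=4463/1635 c=-3049/1635 d=3049/14715
S(1/4) = -3957/6976

Δ: Δ0=-5, Δ1=3, Δ2=-4/3, Δ3=3, Δ4=-1
row 1: diag=8, rhs=48; c'=3/8, d'=6
row 2: denom=12−3·3/8=87/8; d'=(-26−3·6)/(87/8)=-352/87
row 3: denom=8−3·8/29=208/29; d'=(26−3·-352/87)/(208/29)=553/104
row 4: denom=8−1·29/208=1635/208; d'=(-24−1·553/104)/(1635/208)=-6098/1635
back: M4=-6098/1635
back: M3=553/104−29/208·-6098/1635=9544/1635
back: M2=-352/87−8/29·9544/1635=-9248/1635
back: M1=6−3/8·-9248/1635=4426/545
M: M0=0, M1=4426/545, M2=-9248/1635, M3=9544/1635, M4=-6098/1635, M5=0
seg 0: a=1, c=M0/2=0, d=(M1−M0)/(6·1)=2213/1635, b=Δ0−h0·(2M0+M1)/6=-10388/1635
seg 1: a=-4, c=M1/2=2213/545, d=(M2−M1)/(6·3)=-11263/14715, b=Δ1−h1·(2M1+M2)/6=-3749/1635
seg 2: a=5, c=M2/2=-4624/1635, d=(M3−M2)/(6·3)=348/545, b=Δ2−h2·(2M2+M3)/6=2296/1635
seg 3: a=1, c=M3/2=4772/1635, d=(M4−M3)/(6·1)=-869/545, b=Δ3−h3·(2M3+M4)/6=548/327
seg 4: a=4, c=M4/2=-3049/1635, d=(M5−M4)/(6·3)=3049/14715, b=Δ4−h4·(2M4+M5)/6=4463/1635
t_q=1/4 → seg 0, τ=1/4; S=1+-10388/1635·τ+0·τ²+2213/1635·τ³=-3957/6976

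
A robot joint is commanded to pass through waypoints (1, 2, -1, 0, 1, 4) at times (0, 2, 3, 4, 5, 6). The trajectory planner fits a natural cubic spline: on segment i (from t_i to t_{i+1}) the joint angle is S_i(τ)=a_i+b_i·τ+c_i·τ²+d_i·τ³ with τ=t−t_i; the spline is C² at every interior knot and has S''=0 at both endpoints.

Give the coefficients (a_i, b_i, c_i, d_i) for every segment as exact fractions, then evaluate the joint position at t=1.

Δ: Δ0=1/2, Δ1=-3, Δ2=1, Δ3=1, Δ4=3
row 1: diag=6, rhs=-21; c'=1/6, d'=-7/2
row 2: denom=4−1·1/6=23/6; d'=(24−1·-7/2)/(23/6)=165/23
row 3: denom=4−1·6/23=86/23; d'=(0−1·165/23)/(86/23)=-165/86
row 4: denom=4−1·23/86=321/86; d'=(12−1·-165/86)/(321/86)=399/107
back: M4=399/107
back: M3=-165/86−23/86·399/107=-312/107
back: M2=165/23−6/23·-312/107=849/107
back: M1=-7/2−1/6·849/107=-516/107
M: M0=0, M1=-516/107, M2=849/107, M3=-312/107, M4=399/107, M5=0
seg 0: a=1, c=M0/2=0, d=(M1−M0)/(6·2)=-43/107, b=Δ0−h0·(2M0+M1)/6=451/214
seg 1: a=2, c=M1/2=-258/107, d=(M2−M1)/(6·1)=455/214, b=Δ1−h1·(2M1+M2)/6=-581/214
seg 2: a=-1, c=M2/2=849/214, d=(M3−M2)/(6·1)=-387/214, b=Δ2−h2·(2M2+M3)/6=-124/107
seg 3: a=0, c=M3/2=-156/107, d=(M4−M3)/(6·1)=237/214, b=Δ3−h3·(2M3+M4)/6=289/214
seg 4: a=1, c=M4/2=399/214, d=(M5−M4)/(6·1)=-133/214, b=Δ4−h4·(2M4+M5)/6=188/107
t_q=1 → seg 0, τ=1; S=1+451/214·τ+0·τ²+-43/107·τ³=579/214

  seg 0: a=1 b=451/214 c=0 d=-43/107
  seg 1: a=2 b=-581/214 c=-258/107 d=455/214
  seg 2: a=-1 b=-124/107 c=849/214 d=-387/214
  seg 3: a=0 b=289/214 c=-156/107 d=237/214
  seg 4: a=1 b=188/107 c=399/214 d=-133/214
S(1) = 579/214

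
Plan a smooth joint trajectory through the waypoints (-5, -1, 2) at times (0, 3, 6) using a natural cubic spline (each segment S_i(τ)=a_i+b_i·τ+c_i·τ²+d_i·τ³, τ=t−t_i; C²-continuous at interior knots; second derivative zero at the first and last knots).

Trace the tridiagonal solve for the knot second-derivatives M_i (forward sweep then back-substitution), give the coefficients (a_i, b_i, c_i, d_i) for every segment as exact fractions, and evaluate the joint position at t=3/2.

Δ: Δ0=4/3, Δ1=1
row 1: diag=12, rhs=-2; c'=1/4, d'=-1/6
back: M1=-1/6
M: M0=0, M1=-1/6, M2=0
seg 0: a=-5, c=M0/2=0, d=(M1−M0)/(6·3)=-1/108, b=Δ0−h0·(2M0+M1)/6=17/12
seg 1: a=-1, c=M1/2=-1/12, d=(M2−M1)/(6·3)=1/108, b=Δ1−h1·(2M1+M2)/6=7/6
t_q=3/2 → seg 0, τ=3/2; S=-5+17/12·τ+0·τ²+-1/108·τ³=-93/32

  seg 0: a=-5 b=17/12 c=0 d=-1/108
  seg 1: a=-1 b=7/6 c=-1/12 d=1/108
S(3/2) = -93/32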